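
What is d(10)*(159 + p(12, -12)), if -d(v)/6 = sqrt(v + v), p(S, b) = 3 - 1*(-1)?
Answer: -1956*sqrt(5) ≈ -4373.8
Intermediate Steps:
p(S, b) = 4 (p(S, b) = 3 + 1 = 4)
d(v) = -6*sqrt(2)*sqrt(v) (d(v) = -6*sqrt(v + v) = -6*sqrt(2)*sqrt(v))
d(10)*(159 + p(12, -12)) = (-6*sqrt(2)*sqrt(10))*(159 + 4) = -12*sqrt(5)*163 = -1956*sqrt(5)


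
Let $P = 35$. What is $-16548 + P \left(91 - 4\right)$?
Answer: $-13503$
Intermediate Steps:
$-16548 + P \left(91 - 4\right) = -16548 + 35 \left(91 - 4\right) = -16548 + 35 \cdot 87 = -16548 + 3045 = -13503$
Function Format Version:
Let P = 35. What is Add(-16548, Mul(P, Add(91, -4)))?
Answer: -13503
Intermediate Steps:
Add(-16548, Mul(P, Add(91, -4))) = Add(-16548, Mul(35, Add(91, -4))) = Add(-16548, Mul(35, 87)) = Add(-16548, 3045) = -13503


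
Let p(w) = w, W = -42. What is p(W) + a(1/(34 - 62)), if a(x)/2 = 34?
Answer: 26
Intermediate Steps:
a(x) = 68 (a(x) = 2*34 = 68)
p(W) + a(1/(34 - 62)) = -42 + 68 = 26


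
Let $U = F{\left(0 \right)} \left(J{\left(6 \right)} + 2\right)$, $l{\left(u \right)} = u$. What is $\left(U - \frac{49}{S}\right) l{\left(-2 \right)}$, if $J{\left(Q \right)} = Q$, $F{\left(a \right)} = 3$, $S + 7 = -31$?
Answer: $- \frac{961}{19} \approx -50.579$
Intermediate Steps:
$S = -38$ ($S = -7 - 31 = -38$)
$U = 24$ ($U = 3 \left(6 + 2\right) = 3 \cdot 8 = 24$)
$\left(U - \frac{49}{S}\right) l{\left(-2 \right)} = \left(24 - \frac{49}{-38}\right) \left(-2\right) = \left(24 - - \frac{49}{38}\right) \left(-2\right) = \left(24 + \frac{49}{38}\right) \left(-2\right) = \frac{961}{38} \left(-2\right) = - \frac{961}{19}$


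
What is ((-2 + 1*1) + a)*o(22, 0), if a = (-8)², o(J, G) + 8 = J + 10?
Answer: 1512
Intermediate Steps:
o(J, G) = 2 + J (o(J, G) = -8 + (J + 10) = -8 + (10 + J) = 2 + J)
a = 64
((-2 + 1*1) + a)*o(22, 0) = ((-2 + 1*1) + 64)*(2 + 22) = ((-2 + 1) + 64)*24 = (-1 + 64)*24 = 63*24 = 1512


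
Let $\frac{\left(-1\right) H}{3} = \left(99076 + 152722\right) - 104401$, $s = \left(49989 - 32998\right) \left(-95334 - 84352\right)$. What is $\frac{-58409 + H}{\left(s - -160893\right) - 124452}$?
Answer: $\frac{100120}{610601677} \approx 0.00016397$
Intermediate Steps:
$s = -3053044826$ ($s = 16991 \left(-179686\right) = -3053044826$)
$H = -442191$ ($H = - 3 \left(\left(99076 + 152722\right) - 104401\right) = - 3 \left(251798 - 104401\right) = \left(-3\right) 147397 = -442191$)
$\frac{-58409 + H}{\left(s - -160893\right) - 124452} = \frac{-58409 - 442191}{\left(-3053044826 - -160893\right) - 124452} = - \frac{500600}{\left(-3053044826 + 160893\right) - 124452} = - \frac{500600}{-3052883933 - 124452} = - \frac{500600}{-3053008385} = \left(-500600\right) \left(- \frac{1}{3053008385}\right) = \frac{100120}{610601677}$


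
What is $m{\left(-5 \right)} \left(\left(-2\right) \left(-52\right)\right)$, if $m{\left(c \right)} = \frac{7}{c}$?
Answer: $- \frac{728}{5} \approx -145.6$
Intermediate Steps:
$m{\left(-5 \right)} \left(\left(-2\right) \left(-52\right)\right) = \frac{7}{-5} \left(\left(-2\right) \left(-52\right)\right) = 7 \left(- \frac{1}{5}\right) 104 = \left(- \frac{7}{5}\right) 104 = - \frac{728}{5}$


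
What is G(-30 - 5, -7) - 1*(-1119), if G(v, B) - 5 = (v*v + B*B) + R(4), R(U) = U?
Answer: 2402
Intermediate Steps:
G(v, B) = 9 + B² + v² (G(v, B) = 5 + ((v*v + B*B) + 4) = 5 + ((v² + B²) + 4) = 5 + ((B² + v²) + 4) = 5 + (4 + B² + v²) = 9 + B² + v²)
G(-30 - 5, -7) - 1*(-1119) = (9 + (-7)² + (-30 - 5)²) - 1*(-1119) = (9 + 49 + (-35)²) + 1119 = (9 + 49 + 1225) + 1119 = 1283 + 1119 = 2402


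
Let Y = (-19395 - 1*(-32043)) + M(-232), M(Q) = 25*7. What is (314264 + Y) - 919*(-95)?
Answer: 414392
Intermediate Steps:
M(Q) = 175
Y = 12823 (Y = (-19395 - 1*(-32043)) + 175 = (-19395 + 32043) + 175 = 12648 + 175 = 12823)
(314264 + Y) - 919*(-95) = (314264 + 12823) - 919*(-95) = 327087 + 87305 = 414392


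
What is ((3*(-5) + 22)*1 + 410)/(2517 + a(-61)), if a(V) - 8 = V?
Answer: 417/2464 ≈ 0.16924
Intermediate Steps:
a(V) = 8 + V
((3*(-5) + 22)*1 + 410)/(2517 + a(-61)) = ((3*(-5) + 22)*1 + 410)/(2517 + (8 - 61)) = ((-15 + 22)*1 + 410)/(2517 - 53) = (7*1 + 410)/2464 = (7 + 410)*(1/2464) = 417*(1/2464) = 417/2464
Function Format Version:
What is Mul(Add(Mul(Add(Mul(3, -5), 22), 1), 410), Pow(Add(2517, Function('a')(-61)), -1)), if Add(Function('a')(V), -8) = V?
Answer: Rational(417, 2464) ≈ 0.16924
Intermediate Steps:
Function('a')(V) = Add(8, V)
Mul(Add(Mul(Add(Mul(3, -5), 22), 1), 410), Pow(Add(2517, Function('a')(-61)), -1)) = Mul(Add(Mul(Add(Mul(3, -5), 22), 1), 410), Pow(Add(2517, Add(8, -61)), -1)) = Mul(Add(Mul(Add(-15, 22), 1), 410), Pow(Add(2517, -53), -1)) = Mul(Add(Mul(7, 1), 410), Pow(2464, -1)) = Mul(Add(7, 410), Rational(1, 2464)) = Mul(417, Rational(1, 2464)) = Rational(417, 2464)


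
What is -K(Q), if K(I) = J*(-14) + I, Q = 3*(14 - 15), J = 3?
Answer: 45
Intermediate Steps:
Q = -3 (Q = 3*(-1) = -3)
K(I) = -42 + I (K(I) = 3*(-14) + I = -42 + I)
-K(Q) = -(-42 - 3) = -1*(-45) = 45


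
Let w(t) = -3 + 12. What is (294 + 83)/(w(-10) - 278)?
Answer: -377/269 ≈ -1.4015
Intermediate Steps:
w(t) = 9
(294 + 83)/(w(-10) - 278) = (294 + 83)/(9 - 278) = 377/(-269) = 377*(-1/269) = -377/269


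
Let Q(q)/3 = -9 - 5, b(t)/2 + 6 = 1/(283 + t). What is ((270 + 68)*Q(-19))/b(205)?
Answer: 3463824/2927 ≈ 1183.4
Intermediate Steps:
b(t) = -12 + 2/(283 + t)
Q(q) = -42 (Q(q) = 3*(-9 - 5) = 3*(-14) = -42)
((270 + 68)*Q(-19))/b(205) = ((270 + 68)*(-42))/((2*(-1697 - 6*205)/(283 + 205))) = (338*(-42))/((2*(-1697 - 1230)/488)) = -14196/(2*(1/488)*(-2927)) = -14196/(-2927/244) = -14196*(-244/2927) = 3463824/2927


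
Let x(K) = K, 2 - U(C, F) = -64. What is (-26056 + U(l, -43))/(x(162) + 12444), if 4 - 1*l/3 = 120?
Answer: -12995/6303 ≈ -2.0617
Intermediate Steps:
l = -348 (l = 12 - 3*120 = 12 - 360 = -348)
U(C, F) = 66 (U(C, F) = 2 - 1*(-64) = 2 + 64 = 66)
(-26056 + U(l, -43))/(x(162) + 12444) = (-26056 + 66)/(162 + 12444) = -25990/12606 = -25990*1/12606 = -12995/6303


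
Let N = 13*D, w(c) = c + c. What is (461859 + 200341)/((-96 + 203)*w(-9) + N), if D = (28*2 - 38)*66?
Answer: 331100/6759 ≈ 48.987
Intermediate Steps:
D = 1188 (D = (56 - 38)*66 = 18*66 = 1188)
w(c) = 2*c
N = 15444 (N = 13*1188 = 15444)
(461859 + 200341)/((-96 + 203)*w(-9) + N) = (461859 + 200341)/((-96 + 203)*(2*(-9)) + 15444) = 662200/(107*(-18) + 15444) = 662200/(-1926 + 15444) = 662200/13518 = 662200*(1/13518) = 331100/6759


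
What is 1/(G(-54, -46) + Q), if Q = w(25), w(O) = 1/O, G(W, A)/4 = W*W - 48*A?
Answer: 25/512401 ≈ 4.8790e-5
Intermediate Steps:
G(W, A) = -192*A + 4*W² (G(W, A) = 4*(W*W - 48*A) = 4*(W² - 48*A) = -192*A + 4*W²)
Q = 1/25 ≈ 0.040000
1/(G(-54, -46) + Q) = 1/((-192*(-46) + 4*(-54)²) + 1/25) = 1/((8832 + 4*2916) + 1/25) = 1/((8832 + 11664) + 1/25) = 1/(20496 + 1/25) = 1/(512401/25) = 25/512401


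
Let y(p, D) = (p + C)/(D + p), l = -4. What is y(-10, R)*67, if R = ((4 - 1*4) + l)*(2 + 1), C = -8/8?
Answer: 67/2 ≈ 33.500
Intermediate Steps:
C = -1 (C = -8*⅛ = -1)
R = -12 (R = ((4 - 1*4) - 4)*(2 + 1) = ((4 - 4) - 4)*3 = (0 - 4)*3 = -4*3 = -12)
y(p, D) = (-1 + p)/(D + p) (y(p, D) = (p - 1)/(D + p) = (-1 + p)/(D + p))
y(-10, R)*67 = ((-1 - 10)/(-12 - 10))*67 = (-11/(-22))*67 = -1/22*(-11)*67 = (½)*67 = 67/2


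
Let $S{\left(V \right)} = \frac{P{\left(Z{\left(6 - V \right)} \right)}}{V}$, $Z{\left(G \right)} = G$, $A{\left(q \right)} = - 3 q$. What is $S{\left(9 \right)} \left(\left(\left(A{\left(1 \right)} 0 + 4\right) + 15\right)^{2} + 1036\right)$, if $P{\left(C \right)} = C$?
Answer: $- \frac{1397}{3} \approx -465.67$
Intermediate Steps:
$S{\left(V \right)} = \frac{6 - V}{V}$
$S{\left(9 \right)} \left(\left(\left(A{\left(1 \right)} 0 + 4\right) + 15\right)^{2} + 1036\right) = \frac{6 - 9}{9} \left(\left(\left(\left(-3\right) 1 \cdot 0 + 4\right) + 15\right)^{2} + 1036\right) = \frac{6 - 9}{9} \left(\left(\left(\left(-3\right) 0 + 4\right) + 15\right)^{2} + 1036\right) = \frac{1}{9} \left(-3\right) \left(\left(\left(0 + 4\right) + 15\right)^{2} + 1036\right) = - \frac{\left(4 + 15\right)^{2} + 1036}{3} = - \frac{19^{2} + 1036}{3} = - \frac{361 + 1036}{3} = \left(- \frac{1}{3}\right) 1397 = - \frac{1397}{3}$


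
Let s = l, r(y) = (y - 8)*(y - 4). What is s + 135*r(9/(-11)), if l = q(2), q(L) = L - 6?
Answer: 693551/121 ≈ 5731.8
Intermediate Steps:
q(L) = -6 + L
r(y) = (-8 + y)*(-4 + y)
l = -4 (l = -6 + 2 = -4)
s = -4
s + 135*r(9/(-11)) = -4 + 135*(32 + (9/(-11))² - 108/(-11)) = -4 + 135*(32 + (9*(-1/11))² - 108*(-1)/11) = -4 + 135*(32 + (-9/11)² - 12*(-9/11)) = -4 + 135*(32 + 81/121 + 108/11) = -4 + 135*(5141/121) = -4 + 694035/121 = 693551/121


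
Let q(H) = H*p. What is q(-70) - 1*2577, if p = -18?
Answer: -1317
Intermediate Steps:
q(H) = -18*H (q(H) = H*(-18) = -18*H)
q(-70) - 1*2577 = -18*(-70) - 1*2577 = 1260 - 2577 = -1317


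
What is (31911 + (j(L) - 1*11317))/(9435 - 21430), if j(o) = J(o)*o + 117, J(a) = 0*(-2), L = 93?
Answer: -20711/11995 ≈ -1.7266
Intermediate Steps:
J(a) = 0
j(o) = 117 (j(o) = 0*o + 117 = 0 + 117 = 117)
(31911 + (j(L) - 1*11317))/(9435 - 21430) = (31911 + (117 - 1*11317))/(9435 - 21430) = (31911 + (117 - 11317))/(-11995) = (31911 - 11200)*(-1/11995) = 20711*(-1/11995) = -20711/11995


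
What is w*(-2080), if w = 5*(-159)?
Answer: 1653600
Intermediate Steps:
w = -795
w*(-2080) = -795*(-2080) = 1653600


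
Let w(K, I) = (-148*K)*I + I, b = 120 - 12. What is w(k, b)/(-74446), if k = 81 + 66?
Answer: 1174770/37223 ≈ 31.560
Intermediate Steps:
k = 147
b = 108
w(K, I) = I - 148*I*K (w(K, I) = -148*I*K + I = I - 148*I*K)
w(k, b)/(-74446) = (108*(1 - 148*147))/(-74446) = (108*(1 - 21756))*(-1/74446) = (108*(-21755))*(-1/74446) = -2349540*(-1/74446) = 1174770/37223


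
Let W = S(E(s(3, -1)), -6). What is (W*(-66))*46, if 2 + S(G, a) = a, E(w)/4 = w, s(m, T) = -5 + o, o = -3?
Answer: 24288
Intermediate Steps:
s(m, T) = -8 (s(m, T) = -5 - 3 = -8)
E(w) = 4*w
S(G, a) = -2 + a
W = -8 (W = -2 - 6 = -8)
(W*(-66))*46 = -8*(-66)*46 = 528*46 = 24288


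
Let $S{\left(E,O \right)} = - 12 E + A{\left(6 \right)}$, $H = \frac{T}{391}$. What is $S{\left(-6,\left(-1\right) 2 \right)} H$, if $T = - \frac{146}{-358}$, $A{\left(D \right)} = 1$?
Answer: $\frac{5329}{69989} \approx 0.076141$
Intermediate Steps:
$T = \frac{73}{179}$ ($T = \left(-146\right) \left(- \frac{1}{358}\right) = \frac{73}{179} \approx 0.40782$)
$H = \frac{73}{69989}$ ($H = \frac{73}{179 \cdot 391} = \frac{73}{179} \cdot \frac{1}{391} = \frac{73}{69989} \approx 0.001043$)
$S{\left(E,O \right)} = 1 - 12 E$ ($S{\left(E,O \right)} = - 12 E + 1 = 1 - 12 E$)
$S{\left(-6,\left(-1\right) 2 \right)} H = \left(1 - -72\right) \frac{73}{69989} = \left(1 + 72\right) \frac{73}{69989} = 73 \cdot \frac{73}{69989} = \frac{5329}{69989}$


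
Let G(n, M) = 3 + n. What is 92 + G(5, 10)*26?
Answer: 300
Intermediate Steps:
92 + G(5, 10)*26 = 92 + (3 + 5)*26 = 92 + 8*26 = 92 + 208 = 300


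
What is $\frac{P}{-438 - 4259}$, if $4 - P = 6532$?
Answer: $\frac{6528}{4697} \approx 1.3898$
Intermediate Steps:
$P = -6528$ ($P = 4 - 6532 = -6528$)
$\frac{P}{-438 - 4259} = - \frac{6528}{-438 - 4259} = - \frac{6528}{-4697} = \left(-6528\right) \left(- \frac{1}{4697}\right) = \frac{6528}{4697}$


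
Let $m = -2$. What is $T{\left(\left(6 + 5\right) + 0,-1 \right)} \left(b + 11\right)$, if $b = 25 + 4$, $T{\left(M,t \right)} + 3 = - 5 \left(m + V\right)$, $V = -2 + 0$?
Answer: $680$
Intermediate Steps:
$V = -2$
$T{\left(M,t \right)} = 17$ ($T{\left(M,t \right)} = -3 - 5 \left(-2 - 2\right) = -3 - -20 = -3 + 20 = 17$)
$b = 29$
$T{\left(\left(6 + 5\right) + 0,-1 \right)} \left(b + 11\right) = 17 \left(29 + 11\right) = 17 \cdot 40 = 680$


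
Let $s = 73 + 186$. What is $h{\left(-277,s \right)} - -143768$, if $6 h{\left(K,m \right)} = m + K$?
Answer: $143765$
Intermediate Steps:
$s = 259$
$h{\left(K,m \right)} = \frac{K}{6} + \frac{m}{6}$ ($h{\left(K,m \right)} = \frac{m + K}{6} = \frac{K + m}{6} = \frac{K}{6} + \frac{m}{6}$)
$h{\left(-277,s \right)} - -143768 = \left(\frac{1}{6} \left(-277\right) + \frac{1}{6} \cdot 259\right) - -143768 = \left(- \frac{277}{6} + \frac{259}{6}\right) + 143768 = -3 + 143768 = 143765$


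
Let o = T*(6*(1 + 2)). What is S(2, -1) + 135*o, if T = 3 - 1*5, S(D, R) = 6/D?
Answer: -4857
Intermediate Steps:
T = -2 (T = 3 - 5 = -2)
o = -36 (o = -12*(1 + 2) = -12*3 = -2*18 = -36)
S(2, -1) + 135*o = 6/2 + 135*(-36) = 6*(½) - 4860 = 3 - 4860 = -4857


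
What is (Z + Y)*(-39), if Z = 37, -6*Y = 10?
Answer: -1378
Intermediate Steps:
Y = -5/3 (Y = -1/6*10 = -5/3 ≈ -1.6667)
(Z + Y)*(-39) = (37 - 5/3)*(-39) = (106/3)*(-39) = -1378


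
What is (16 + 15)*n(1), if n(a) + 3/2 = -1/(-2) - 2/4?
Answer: -93/2 ≈ -46.500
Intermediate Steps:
n(a) = -3/2 (n(a) = -3/2 + (-1/(-2) - 2/4) = -3/2 + (-1*(-1/2) - 2*1/4) = -3/2 + (1/2 - 1/2) = -3/2 + 0 = -3/2)
(16 + 15)*n(1) = (16 + 15)*(-3/2) = 31*(-3/2) = -93/2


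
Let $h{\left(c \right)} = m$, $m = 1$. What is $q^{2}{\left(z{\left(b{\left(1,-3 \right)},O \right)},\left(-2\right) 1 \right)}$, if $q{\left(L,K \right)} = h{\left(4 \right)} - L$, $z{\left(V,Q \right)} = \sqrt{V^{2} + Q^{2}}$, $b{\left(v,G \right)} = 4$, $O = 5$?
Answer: $\left(1 - \sqrt{41}\right)^{2} \approx 29.194$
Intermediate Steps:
$h{\left(c \right)} = 1$
$z{\left(V,Q \right)} = \sqrt{Q^{2} + V^{2}}$
$q{\left(L,K \right)} = 1 - L$
$q^{2}{\left(z{\left(b{\left(1,-3 \right)},O \right)},\left(-2\right) 1 \right)} = \left(1 - \sqrt{5^{2} + 4^{2}}\right)^{2} = \left(1 - \sqrt{25 + 16}\right)^{2} = \left(1 - \sqrt{41}\right)^{2}$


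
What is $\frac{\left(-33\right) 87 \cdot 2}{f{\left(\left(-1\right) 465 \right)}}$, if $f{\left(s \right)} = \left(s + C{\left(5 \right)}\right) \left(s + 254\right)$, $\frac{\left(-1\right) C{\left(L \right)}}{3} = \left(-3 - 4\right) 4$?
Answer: $- \frac{1914}{26797} \approx -0.071426$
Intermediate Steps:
$C{\left(L \right)} = 84$ ($C{\left(L \right)} = - 3 \left(-3 - 4\right) 4 = - 3 \left(\left(-7\right) 4\right) = \left(-3\right) \left(-28\right) = 84$)
$f{\left(s \right)} = \left(84 + s\right) \left(254 + s\right)$ ($f{\left(s \right)} = \left(s + 84\right) \left(s + 254\right) = \left(84 + s\right) \left(254 + s\right)$)
$\frac{\left(-33\right) 87 \cdot 2}{f{\left(\left(-1\right) 465 \right)}} = \frac{\left(-33\right) 87 \cdot 2}{21336 + \left(\left(-1\right) 465\right)^{2} + 338 \left(\left(-1\right) 465\right)} = \frac{\left(-2871\right) 2}{21336 + \left(-465\right)^{2} + 338 \left(-465\right)} = - \frac{5742}{21336 + 216225 - 157170} = - \frac{5742}{80391} = \left(-5742\right) \frac{1}{80391} = - \frac{1914}{26797}$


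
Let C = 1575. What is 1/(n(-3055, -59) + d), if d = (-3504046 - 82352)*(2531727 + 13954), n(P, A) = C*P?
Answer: -1/9129830058663 ≈ -1.0953e-13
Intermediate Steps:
n(P, A) = 1575*P
d = -9129825247038 (d = -3586398*2545681 = -9129825247038)
1/(n(-3055, -59) + d) = 1/(1575*(-3055) - 9129825247038) = 1/(-4811625 - 9129825247038) = 1/(-9129830058663) = -1/9129830058663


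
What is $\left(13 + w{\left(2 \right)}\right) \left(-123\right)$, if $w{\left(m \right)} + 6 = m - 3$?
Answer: $-738$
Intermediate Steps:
$w{\left(m \right)} = -9 + m$ ($w{\left(m \right)} = -6 + \left(m - 3\right) = -6 + \left(-3 + m\right) = -9 + m$)
$\left(13 + w{\left(2 \right)}\right) \left(-123\right) = \left(13 + \left(-9 + 2\right)\right) \left(-123\right) = \left(13 - 7\right) \left(-123\right) = 6 \left(-123\right) = -738$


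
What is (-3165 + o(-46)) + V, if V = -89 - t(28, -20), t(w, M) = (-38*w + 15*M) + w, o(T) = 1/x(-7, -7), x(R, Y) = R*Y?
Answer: -93981/49 ≈ -1918.0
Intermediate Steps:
o(T) = 1/49 (o(T) = 1/(-7*(-7)) = 1/49)
t(w, M) = -37*w + 15*M
V = 1247 (V = -89 - (-37*28 + 15*(-20)) = -89 - (-1036 - 300) = -89 - 1*(-1336) = -89 + 1336 = 1247)
(-3165 + o(-46)) + V = (-3165 + 1/49) + 1247 = -155084/49 + 1247 = -93981/49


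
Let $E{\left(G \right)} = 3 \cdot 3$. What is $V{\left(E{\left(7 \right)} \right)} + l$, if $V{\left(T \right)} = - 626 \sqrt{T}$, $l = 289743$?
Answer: $287865$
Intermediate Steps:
$E{\left(G \right)} = 9$
$V{\left(E{\left(7 \right)} \right)} + l = - 626 \sqrt{9} + 289743 = \left(-626\right) 3 + 289743 = -1878 + 289743 = 287865$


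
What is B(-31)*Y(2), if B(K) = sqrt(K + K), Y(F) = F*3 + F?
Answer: 8*I*sqrt(62) ≈ 62.992*I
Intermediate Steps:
Y(F) = 4*F (Y(F) = 3*F + F = 4*F)
B(K) = sqrt(2)*sqrt(K) (B(K) = sqrt(2*K) = sqrt(2)*sqrt(K))
B(-31)*Y(2) = (sqrt(2)*sqrt(-31))*(4*2) = (sqrt(2)*(I*sqrt(31)))*8 = (I*sqrt(62))*8 = 8*I*sqrt(62)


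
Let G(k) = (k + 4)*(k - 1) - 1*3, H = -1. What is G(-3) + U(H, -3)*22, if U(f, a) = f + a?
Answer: -95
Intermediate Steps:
U(f, a) = a + f
G(k) = -3 + (-1 + k)*(4 + k) (G(k) = (4 + k)*(-1 + k) - 3 = (-1 + k)*(4 + k) - 3 = -3 + (-1 + k)*(4 + k))
G(-3) + U(H, -3)*22 = (-7 + (-3)² + 3*(-3)) + (-3 - 1)*22 = (-7 + 9 - 9) - 4*22 = -7 - 88 = -95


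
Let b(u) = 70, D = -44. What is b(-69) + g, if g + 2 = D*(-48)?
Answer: 2180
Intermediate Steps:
g = 2110 (g = -2 - 44*(-48) = -2 + 2112 = 2110)
b(-69) + g = 70 + 2110 = 2180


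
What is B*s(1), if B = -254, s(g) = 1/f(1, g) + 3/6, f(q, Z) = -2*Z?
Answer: 0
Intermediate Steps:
s(g) = ½ - 1/(2*g) (s(g) = 1/(-2*g) + 3/6 = 1*(-1/(2*g)) + 3*(⅙) = -1/(2*g) + ½ = ½ - 1/(2*g))
B*s(1) = -127*(-1 + 1)/1 = -127*0 = -254*0 = 0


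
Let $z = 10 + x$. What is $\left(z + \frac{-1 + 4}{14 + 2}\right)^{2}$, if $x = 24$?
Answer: $\frac{299209}{256} \approx 1168.8$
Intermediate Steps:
$z = 34$ ($z = 10 + 24 = 34$)
$\left(z + \frac{-1 + 4}{14 + 2}\right)^{2} = \left(34 + \frac{-1 + 4}{14 + 2}\right)^{2} = \left(34 + \frac{3}{16}\right)^{2} = \left(\frac{547}{16}\right)^{2} = \frac{299209}{256}$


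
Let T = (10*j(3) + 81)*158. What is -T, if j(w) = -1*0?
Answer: -12798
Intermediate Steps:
j(w) = 0
T = 12798 (T = (10*0 + 81)*158 = (0 + 81)*158 = 81*158 = 12798)
-T = -1*12798 = -12798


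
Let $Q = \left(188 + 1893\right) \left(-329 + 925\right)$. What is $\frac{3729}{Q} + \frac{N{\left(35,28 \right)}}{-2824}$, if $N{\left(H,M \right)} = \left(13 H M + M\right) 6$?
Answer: $- \frac{11875566639}{437817428} \approx -27.124$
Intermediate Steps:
$N{\left(H,M \right)} = 6 M + 78 H M$ ($N{\left(H,M \right)} = \left(13 H M + M\right) 6 = \left(M + 13 H M\right) 6 = 6 M + 78 H M$)
$Q = 1240276$ ($Q = 2081 \cdot 596 = 1240276$)
$\frac{3729}{Q} + \frac{N{\left(35,28 \right)}}{-2824} = \frac{3729}{1240276} + \frac{6 \cdot 28 \left(1 + 13 \cdot 35\right)}{-2824} = 3729 \cdot \frac{1}{1240276} + 6 \cdot 28 \left(1 + 455\right) \left(- \frac{1}{2824}\right) = \frac{3729}{1240276} + 6 \cdot 28 \cdot 456 \left(- \frac{1}{2824}\right) = \frac{3729}{1240276} + 76608 \left(- \frac{1}{2824}\right) = \frac{3729}{1240276} - \frac{9576}{353} = - \frac{11875566639}{437817428}$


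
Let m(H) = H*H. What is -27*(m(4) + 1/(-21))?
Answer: -3015/7 ≈ -430.71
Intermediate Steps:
m(H) = H²
-27*(m(4) + 1/(-21)) = -27*(4² + 1/(-21)) = -27*(16 - 1/21) = -27*335/21 = -3015/7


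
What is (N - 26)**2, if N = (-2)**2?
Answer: 484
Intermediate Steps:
N = 4
(N - 26)**2 = (4 - 26)**2 = (-22)**2 = 484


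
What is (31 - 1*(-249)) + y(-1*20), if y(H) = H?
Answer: 260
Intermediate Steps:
(31 - 1*(-249)) + y(-1*20) = (31 - 1*(-249)) - 1*20 = (31 + 249) - 20 = 280 - 20 = 260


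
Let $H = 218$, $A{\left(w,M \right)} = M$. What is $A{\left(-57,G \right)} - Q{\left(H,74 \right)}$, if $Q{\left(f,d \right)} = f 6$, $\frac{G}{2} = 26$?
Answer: $-1256$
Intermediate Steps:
$G = 52$ ($G = 2 \cdot 26 = 52$)
$Q{\left(f,d \right)} = 6 f$
$A{\left(-57,G \right)} - Q{\left(H,74 \right)} = 52 - 6 \cdot 218 = 52 - 1308 = -1256$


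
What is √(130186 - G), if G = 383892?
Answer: I*√253706 ≈ 503.69*I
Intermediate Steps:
√(130186 - G) = √(130186 - 1*383892) = √(130186 - 383892) = √(-253706) = I*√253706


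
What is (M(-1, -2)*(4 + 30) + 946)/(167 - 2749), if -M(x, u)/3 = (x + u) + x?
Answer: -677/1291 ≈ -0.52440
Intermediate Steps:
M(x, u) = -6*x - 3*u (M(x, u) = -3*((x + u) + x) = -3*((u + x) + x) = -3*(u + 2*x) = -6*x - 3*u)
(M(-1, -2)*(4 + 30) + 946)/(167 - 2749) = ((-6*(-1) - 3*(-2))*(4 + 30) + 946)/(167 - 2749) = ((6 + 6)*34 + 946)/(-2582) = (12*34 + 946)*(-1/2582) = (408 + 946)*(-1/2582) = 1354*(-1/2582) = -677/1291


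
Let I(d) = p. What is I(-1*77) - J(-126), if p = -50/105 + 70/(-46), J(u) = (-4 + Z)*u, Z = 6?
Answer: 120751/483 ≈ 250.00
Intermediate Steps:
J(u) = 2*u (J(u) = (-4 + 6)*u = 2*u)
p = -965/483 (p = -50*1/105 + 70*(-1/46) = -10/21 - 35/23 = -965/483 ≈ -1.9979)
I(d) = -965/483
I(-1*77) - J(-126) = -965/483 - 2*(-126) = -965/483 - 1*(-252) = -965/483 + 252 = 120751/483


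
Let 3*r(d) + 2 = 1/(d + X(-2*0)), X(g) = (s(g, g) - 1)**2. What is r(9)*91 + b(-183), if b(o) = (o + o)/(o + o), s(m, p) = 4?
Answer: -3131/54 ≈ -57.982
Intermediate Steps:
X(g) = 9 (X(g) = (4 - 1)**2 = 3**2 = 9)
b(o) = 1 (b(o) = (2*o)/((2*o)) = (2*o)*(1/(2*o)) = 1)
r(d) = -2/3 + 1/(3*(9 + d)) (r(d) = -2/3 + 1/(3*(d + 9)) = -2/3 + 1/(3*(9 + d)))
r(9)*91 + b(-183) = ((-17 - 2*9)/(3*(9 + 9)))*91 + 1 = ((1/3)*(-17 - 18)/18)*91 + 1 = ((1/3)*(1/18)*(-35))*91 + 1 = -35/54*91 + 1 = -3185/54 + 1 = -3131/54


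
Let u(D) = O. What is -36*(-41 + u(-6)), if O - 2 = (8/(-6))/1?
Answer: 1452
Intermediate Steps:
O = 2/3 (O = 2 + (8/(-6))/1 = 2 + (8*(-1/6))*1 = 2 - 4/3*1 = 2 - 4/3 = 2/3 ≈ 0.66667)
u(D) = 2/3
-36*(-41 + u(-6)) = -36*(-41 + 2/3) = -36*(-121/3) = 1452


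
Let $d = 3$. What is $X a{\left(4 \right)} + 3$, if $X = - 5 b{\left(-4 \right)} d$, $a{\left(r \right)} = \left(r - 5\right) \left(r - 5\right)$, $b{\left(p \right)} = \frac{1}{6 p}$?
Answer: $\frac{29}{8} \approx 3.625$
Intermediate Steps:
$b{\left(p \right)} = \frac{1}{6 p}$
$a{\left(r \right)} = \left(-5 + r\right)^{2}$ ($a{\left(r \right)} = \left(-5 + r\right) \left(-5 + r\right) = \left(-5 + r\right)^{2}$)
$X = \frac{5}{8}$ ($X = - 5 \frac{1}{6 \left(-4\right)} 3 = - 5 \cdot \frac{1}{6} \left(- \frac{1}{4}\right) 3 = \left(-5\right) \left(- \frac{1}{24}\right) 3 = \frac{5}{24} \cdot 3 = \frac{5}{8} \approx 0.625$)
$X a{\left(4 \right)} + 3 = \frac{5 \left(-5 + 4\right)^{2}}{8} + 3 = \frac{5 \left(-1\right)^{2}}{8} + 3 = \frac{5}{8} \cdot 1 + 3 = \frac{5}{8} + 3 = \frac{29}{8}$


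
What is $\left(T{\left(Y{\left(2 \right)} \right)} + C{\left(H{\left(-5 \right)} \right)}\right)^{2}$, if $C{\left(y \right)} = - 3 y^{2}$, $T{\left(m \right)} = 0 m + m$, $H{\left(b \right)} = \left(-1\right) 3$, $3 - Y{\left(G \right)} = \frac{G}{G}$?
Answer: $625$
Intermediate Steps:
$Y{\left(G \right)} = 2$ ($Y{\left(G \right)} = 3 - \frac{G}{G} = 3 - 1 = 2$)
$H{\left(b \right)} = -3$
$T{\left(m \right)} = m$ ($T{\left(m \right)} = 0 + m = m$)
$\left(T{\left(Y{\left(2 \right)} \right)} + C{\left(H{\left(-5 \right)} \right)}\right)^{2} = \left(2 - 3 \left(-3\right)^{2}\right)^{2} = \left(2 - 27\right)^{2} = \left(-25\right)^{2} = 625$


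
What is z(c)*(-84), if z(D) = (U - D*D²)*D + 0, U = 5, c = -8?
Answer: 347424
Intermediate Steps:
z(D) = D*(5 - D³) (z(D) = (5 - D*D²)*D + 0 = (5 - D³)*D + 0 = D*(5 - D³) + 0 = D*(5 - D³))
z(c)*(-84) = -8*(5 - 1*(-8)³)*(-84) = -8*(5 - 1*(-512))*(-84) = -8*(5 + 512)*(-84) = -8*517*(-84) = -4136*(-84) = 347424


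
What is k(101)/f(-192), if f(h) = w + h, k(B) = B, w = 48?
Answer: -101/144 ≈ -0.70139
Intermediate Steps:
f(h) = 48 + h
k(101)/f(-192) = 101/(48 - 192) = 101/(-144) = 101*(-1/144) = -101/144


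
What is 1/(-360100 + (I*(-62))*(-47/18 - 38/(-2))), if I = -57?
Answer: -3/906545 ≈ -3.3093e-6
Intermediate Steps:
1/(-360100 + (I*(-62))*(-47/18 - 38/(-2))) = 1/(-360100 + (-57*(-62))*(-47/18 - 38/(-2))) = 1/(-360100 + 3534*(-47*1/18 - 38*(-½))) = 1/(-360100 + 3534*(-47/18 + 19)) = 1/(-360100 + 3534*(295/18)) = 1/(-360100 + 173755/3) = 1/(-906545/3) = -3/906545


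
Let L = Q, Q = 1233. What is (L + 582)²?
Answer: 3294225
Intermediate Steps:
L = 1233
(L + 582)² = (1233 + 582)² = 1815² = 3294225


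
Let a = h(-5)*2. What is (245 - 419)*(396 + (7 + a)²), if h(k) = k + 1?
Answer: -69078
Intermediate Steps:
h(k) = 1 + k
a = -8 (a = (1 - 5)*2 = -4*2 = -8)
(245 - 419)*(396 + (7 + a)²) = (245 - 419)*(396 + (7 - 8)²) = -174*(396 + (-1)²) = -174*(396 + 1) = -174*397 = -69078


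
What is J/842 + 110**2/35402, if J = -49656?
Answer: -436933378/7452121 ≈ -58.632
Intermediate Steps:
J/842 + 110**2/35402 = -49656/842 + 110**2/35402 = -49656*1/842 + 12100*(1/35402) = -24828/421 + 6050/17701 = -436933378/7452121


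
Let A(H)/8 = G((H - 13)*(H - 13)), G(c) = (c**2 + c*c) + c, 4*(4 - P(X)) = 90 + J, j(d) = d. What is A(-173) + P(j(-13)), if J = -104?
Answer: 38300816463/2 ≈ 1.9150e+10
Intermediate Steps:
P(X) = 15/2 (P(X) = 4 - (90 - 104)/4 = 4 - 1/4*(-14) = 4 + 7/2 = 15/2)
G(c) = c + 2*c**2 (G(c) = (c**2 + c**2) + c = 2*c**2 + c = c + 2*c**2)
A(H) = 8*(-13 + H)**2*(1 + 2*(-13 + H)**2) (A(H) = 8*(((H - 13)*(H - 13))*(1 + 2*((H - 13)*(H - 13)))) = 8*(((-13 + H)*(-13 + H))*(1 + 2*((-13 + H)*(-13 + H)))) = 8*((-13 + H)**2*(1 + 2*(-13 + H)**2)) = 8*(-13 + H)**2*(1 + 2*(-13 + H)**2))
A(-173) + P(j(-13)) = (-13 - 173)**2*(8 + 16*(-13 - 173)**2) + 15/2 = (-186)**2*(8 + 16*(-186)**2) + 15/2 = 34596*(8 + 16*34596) + 15/2 = 34596*(8 + 553536) + 15/2 = 34596*553544 + 15/2 = 19150408224 + 15/2 = 38300816463/2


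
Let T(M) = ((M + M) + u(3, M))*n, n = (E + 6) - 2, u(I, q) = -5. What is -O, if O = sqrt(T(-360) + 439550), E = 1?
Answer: -5*sqrt(17437) ≈ -660.25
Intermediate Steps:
n = 5 (n = (1 + 6) - 2 = 7 - 2 = 5)
T(M) = -25 + 10*M (T(M) = ((M + M) - 5)*5 = (2*M - 5)*5 = (-5 + 2*M)*5 = -25 + 10*M)
O = 5*sqrt(17437) (O = sqrt((-25 + 10*(-360)) + 439550) = sqrt((-25 - 3600) + 439550) = sqrt(-3625 + 439550) = sqrt(435925) = 5*sqrt(17437) ≈ 660.25)
-O = -5*sqrt(17437)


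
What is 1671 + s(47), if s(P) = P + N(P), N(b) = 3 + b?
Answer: 1768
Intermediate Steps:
s(P) = 3 + 2*P (s(P) = P + (3 + P) = 3 + 2*P)
1671 + s(47) = 1671 + (3 + 2*47) = 1671 + (3 + 94) = 1671 + 97 = 1768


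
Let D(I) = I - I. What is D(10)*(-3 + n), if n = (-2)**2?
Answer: 0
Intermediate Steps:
n = 4
D(I) = 0
D(10)*(-3 + n) = 0*(-3 + 4) = 0*1 = 0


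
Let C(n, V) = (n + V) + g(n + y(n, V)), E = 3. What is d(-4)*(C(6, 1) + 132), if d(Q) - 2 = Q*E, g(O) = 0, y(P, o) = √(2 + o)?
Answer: -1390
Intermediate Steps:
C(n, V) = V + n (C(n, V) = (n + V) + 0 = (V + n) + 0 = V + n)
d(Q) = 2 + 3*Q (d(Q) = 2 + Q*3 = 2 + 3*Q)
d(-4)*(C(6, 1) + 132) = (2 + 3*(-4))*((1 + 6) + 132) = (2 - 12)*(7 + 132) = -10*139 = -1390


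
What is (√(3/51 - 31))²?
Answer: -526/17 ≈ -30.941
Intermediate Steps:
(√(3/51 - 31))² = (√(3*(1/51) - 31))² = (√(1/17 - 31))² = (√(-526/17))² = (I*√8942/17)² = -526/17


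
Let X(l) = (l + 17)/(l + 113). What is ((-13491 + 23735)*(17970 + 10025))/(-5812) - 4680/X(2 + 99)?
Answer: -4957620785/85727 ≈ -57830.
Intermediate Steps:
X(l) = (17 + l)/(113 + l)
((-13491 + 23735)*(17970 + 10025))/(-5812) - 4680/X(2 + 99) = ((-13491 + 23735)*(17970 + 10025))/(-5812) - 4680*(113 + (2 + 99))/(17 + (2 + 99)) = (10244*27995)*(-1/5812) - 4680*(113 + 101)/(17 + 101) = 286780780*(-1/5812) - 4680/(118/214) = -71695195/1453 - 4680/((1/214)*118) = -71695195/1453 - 4680/59/107 = -71695195/1453 - 4680*107/59 = -71695195/1453 - 500760/59 = -4957620785/85727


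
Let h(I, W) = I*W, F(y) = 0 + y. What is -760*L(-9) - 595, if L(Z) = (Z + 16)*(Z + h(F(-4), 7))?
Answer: 196245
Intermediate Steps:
F(y) = y
L(Z) = (-28 + Z)*(16 + Z) (L(Z) = (Z + 16)*(Z - 4*7) = (16 + Z)*(Z - 28) = (16 + Z)*(-28 + Z) = (-28 + Z)*(16 + Z))
-760*L(-9) - 595 = -760*(-448 + (-9)**2 - 12*(-9)) - 595 = -760*(-448 + 81 + 108) - 595 = -760*(-259) - 595 = 196840 - 595 = 196245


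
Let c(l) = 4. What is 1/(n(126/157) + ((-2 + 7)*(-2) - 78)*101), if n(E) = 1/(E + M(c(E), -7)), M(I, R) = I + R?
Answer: -345/3066517 ≈ -0.00011251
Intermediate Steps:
n(E) = 1/(-3 + E) (n(E) = 1/(E + (4 - 7)) = 1/(E - 3) = 1/(-3 + E))
1/(n(126/157) + ((-2 + 7)*(-2) - 78)*101) = 1/(1/(-3 + 126/157) + ((-2 + 7)*(-2) - 78)*101) = 1/(1/(-3 + 126*(1/157)) + (5*(-2) - 78)*101) = 1/(1/(-3 + 126/157) + (-10 - 78)*101) = 1/(1/(-345/157) - 88*101) = 1/(-157/345 - 8888) = 1/(-3066517/345) = -345/3066517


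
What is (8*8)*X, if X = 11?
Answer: 704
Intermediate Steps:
(8*8)*X = (8*8)*11 = 64*11 = 704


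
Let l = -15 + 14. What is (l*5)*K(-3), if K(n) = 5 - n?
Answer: -40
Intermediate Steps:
l = -1
(l*5)*K(-3) = (-1*5)*(5 - 1*(-3)) = -5*(5 + 3) = -5*8 = -40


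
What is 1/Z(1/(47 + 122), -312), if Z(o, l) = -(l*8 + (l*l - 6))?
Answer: -1/94842 ≈ -1.0544e-5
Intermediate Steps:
Z(o, l) = 6 - l² - 8*l (Z(o, l) = -(8*l + (l² - 6)) = -(8*l + (-6 + l²)) = -(-6 + l² + 8*l) = 6 - l² - 8*l)
1/Z(1/(47 + 122), -312) = 1/(6 - 1*(-312)² - 8*(-312)) = 1/(6 - 1*97344 + 2496) = 1/(6 - 97344 + 2496) = 1/(-94842) = -1/94842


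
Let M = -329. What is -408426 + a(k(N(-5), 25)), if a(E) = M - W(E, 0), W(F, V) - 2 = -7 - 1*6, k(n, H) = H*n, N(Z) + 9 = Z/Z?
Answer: -408744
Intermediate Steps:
N(Z) = -8 (N(Z) = -9 + Z/Z = -9 + 1 = -8)
W(F, V) = -11 (W(F, V) = 2 + (-7 - 1*6) = 2 + (-7 - 6) = 2 - 13 = -11)
a(E) = -318 (a(E) = -329 - 1*(-11) = -329 + 11 = -318)
-408426 + a(k(N(-5), 25)) = -408426 - 318 = -408744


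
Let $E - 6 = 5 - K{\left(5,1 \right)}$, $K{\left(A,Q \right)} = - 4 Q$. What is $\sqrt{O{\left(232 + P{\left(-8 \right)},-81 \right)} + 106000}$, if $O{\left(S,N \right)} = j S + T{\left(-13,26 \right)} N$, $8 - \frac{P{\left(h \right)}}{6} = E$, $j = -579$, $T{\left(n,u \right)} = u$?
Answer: $2 i \sqrt{1529} \approx 78.205 i$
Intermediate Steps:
$E = 15$ ($E = 6 + \left(5 - \left(-4\right) 1\right) = 6 + \left(5 - -4\right) = 6 + \left(5 + 4\right) = 6 + 9 = 15$)
$P{\left(h \right)} = -42$ ($P{\left(h \right)} = 48 - 90 = -42$)
$O{\left(S,N \right)} = - 579 S + 26 N$
$\sqrt{O{\left(232 + P{\left(-8 \right)},-81 \right)} + 106000} = \sqrt{\left(- 579 \left(232 - 42\right) + 26 \left(-81\right)\right) + 106000} = \sqrt{\left(\left(-579\right) 190 - 2106\right) + 106000} = \sqrt{\left(-110010 - 2106\right) + 106000} = \sqrt{-112116 + 106000} = \sqrt{-6116} = 2 i \sqrt{1529}$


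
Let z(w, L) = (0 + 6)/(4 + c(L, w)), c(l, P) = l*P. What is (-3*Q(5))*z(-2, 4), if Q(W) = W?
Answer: 45/2 ≈ 22.500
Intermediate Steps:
c(l, P) = P*l
z(w, L) = 6/(4 + L*w) (z(w, L) = (0 + 6)/(4 + w*L) = 6/(4 + L*w))
(-3*Q(5))*z(-2, 4) = (-3*5)*(6/(4 + 4*(-2))) = -90/(4 - 8) = -90/(-4) = -90*(-1)/4 = -15*(-3/2) = 45/2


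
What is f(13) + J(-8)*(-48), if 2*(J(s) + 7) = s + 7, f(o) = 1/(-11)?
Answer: 3959/11 ≈ 359.91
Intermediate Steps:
f(o) = -1/11
J(s) = -7/2 + s/2 (J(s) = -7 + (s + 7)/2 = -7 + (7 + s)/2 = -7 + (7/2 + s/2) = -7/2 + s/2)
f(13) + J(-8)*(-48) = -1/11 + (-7/2 + (½)*(-8))*(-48) = -1/11 + (-7/2 - 4)*(-48) = -1/11 - 15/2*(-48) = -1/11 + 360 = 3959/11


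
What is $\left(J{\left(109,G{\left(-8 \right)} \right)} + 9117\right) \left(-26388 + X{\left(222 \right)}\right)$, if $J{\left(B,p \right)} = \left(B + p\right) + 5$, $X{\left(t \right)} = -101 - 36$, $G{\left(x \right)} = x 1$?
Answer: $-244640075$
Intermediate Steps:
$G{\left(x \right)} = x$
$X{\left(t \right)} = -137$ ($X{\left(t \right)} = -101 - 36 = -137$)
$J{\left(B,p \right)} = 5 + B + p$
$\left(J{\left(109,G{\left(-8 \right)} \right)} + 9117\right) \left(-26388 + X{\left(222 \right)}\right) = \left(\left(5 + 109 - 8\right) + 9117\right) \left(-26388 - 137\right) = \left(106 + 9117\right) \left(-26525\right) = 9223 \left(-26525\right) = -244640075$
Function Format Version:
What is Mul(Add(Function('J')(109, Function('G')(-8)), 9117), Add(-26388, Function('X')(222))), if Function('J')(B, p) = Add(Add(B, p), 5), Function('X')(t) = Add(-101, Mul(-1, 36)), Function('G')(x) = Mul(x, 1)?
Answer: -244640075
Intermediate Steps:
Function('G')(x) = x
Function('X')(t) = -137 (Function('X')(t) = Add(-101, -36) = -137)
Function('J')(B, p) = Add(5, B, p)
Mul(Add(Function('J')(109, Function('G')(-8)), 9117), Add(-26388, Function('X')(222))) = Mul(Add(Add(5, 109, -8), 9117), Add(-26388, -137)) = Mul(Add(106, 9117), -26525) = Mul(9223, -26525) = -244640075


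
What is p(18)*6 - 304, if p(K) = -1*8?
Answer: -352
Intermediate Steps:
p(K) = -8
p(18)*6 - 304 = -8*6 - 304 = -48 - 304 = -352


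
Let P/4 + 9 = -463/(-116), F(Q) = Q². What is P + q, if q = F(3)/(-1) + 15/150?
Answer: -8391/290 ≈ -28.934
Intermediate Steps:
q = -89/10 (q = 3²/(-1) + 15/150 = 9*(-1) + 15*(1/150) = -9 + ⅒ = -89/10 ≈ -8.9000)
P = -581/29 (P = -36 + 4*(-463/(-116)) = -36 + 4*(-463*(-1/116)) = -36 + 4*(463/116) = -36 + 463/29 = -581/29 ≈ -20.034)
P + q = -581/29 - 89/10 = -8391/290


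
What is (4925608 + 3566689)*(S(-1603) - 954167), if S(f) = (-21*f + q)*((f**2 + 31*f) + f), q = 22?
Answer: 720388130209609686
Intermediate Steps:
S(f) = (22 - 21*f)*(f**2 + 32*f) (S(f) = (-21*f + 22)*((f**2 + 31*f) + f) = (22 - 21*f)*(f**2 + 32*f))
(4925608 + 3566689)*(S(-1603) - 954167) = (4925608 + 3566689)*(-1603*(704 - 650*(-1603) - 21*(-1603)**2) - 954167) = 8492297*(-1603*(704 + 1041950 - 21*2569609) - 954167) = 8492297*(-1603*(704 + 1041950 - 53961789) - 954167) = 8492297*(-1603*(-52919135) - 954167) = 8492297*(84829373405 - 954167) = 8492297*84828419238 = 720388130209609686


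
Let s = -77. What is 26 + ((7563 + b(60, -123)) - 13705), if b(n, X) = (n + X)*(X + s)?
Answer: 6484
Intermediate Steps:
b(n, X) = (-77 + X)*(X + n) (b(n, X) = (n + X)*(X - 77) = (X + n)*(-77 + X) = (-77 + X)*(X + n))
26 + ((7563 + b(60, -123)) - 13705) = 26 + ((7563 + ((-123)² - 77*(-123) - 77*60 - 123*60)) - 13705) = 26 + ((7563 + (15129 + 9471 - 4620 - 7380)) - 13705) = 26 + ((7563 + 12600) - 13705) = 26 + (20163 - 13705) = 26 + 6458 = 6484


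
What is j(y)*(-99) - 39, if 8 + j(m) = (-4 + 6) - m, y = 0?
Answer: 555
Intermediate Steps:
j(m) = -6 - m (j(m) = -8 + ((-4 + 6) - m) = -8 + (2 - m) = -6 - m)
j(y)*(-99) - 39 = (-6 - 1*0)*(-99) - 39 = (-6 + 0)*(-99) - 39 = -6*(-99) - 39 = 594 - 39 = 555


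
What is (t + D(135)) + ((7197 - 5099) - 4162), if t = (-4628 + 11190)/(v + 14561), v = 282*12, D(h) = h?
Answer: -34609343/17945 ≈ -1928.6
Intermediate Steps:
v = 3384
t = 6562/17945 (t = (-4628 + 11190)/(3384 + 14561) = 6562/17945 ≈ 0.36567)
(t + D(135)) + ((7197 - 5099) - 4162) = (6562/17945 + 135) + ((7197 - 5099) - 4162) = 2429137/17945 + (2098 - 4162) = 2429137/17945 - 2064 = -34609343/17945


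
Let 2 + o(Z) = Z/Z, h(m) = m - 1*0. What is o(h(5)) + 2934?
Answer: 2933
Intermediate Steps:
h(m) = m (h(m) = m + 0 = m)
o(Z) = -1 (o(Z) = -2 + Z/Z = -2 + 1 = -1)
o(h(5)) + 2934 = -1 + 2934 = 2933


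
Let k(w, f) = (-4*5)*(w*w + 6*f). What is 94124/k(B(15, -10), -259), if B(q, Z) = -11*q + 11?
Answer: -23531/110810 ≈ -0.21235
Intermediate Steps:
B(q, Z) = 11 - 11*q
k(w, f) = -120*f - 20*w² (k(w, f) = -20*(w² + 6*f) = -120*f - 20*w²)
94124/k(B(15, -10), -259) = 94124/(-120*(-259) - 20*(11 - 11*15)²) = 94124/(31080 - 20*(11 - 165)²) = 94124/(31080 - 20*(-154)²) = 94124/(31080 - 20*23716) = 94124/(31080 - 474320) = 94124/(-443240) = 94124*(-1/443240) = -23531/110810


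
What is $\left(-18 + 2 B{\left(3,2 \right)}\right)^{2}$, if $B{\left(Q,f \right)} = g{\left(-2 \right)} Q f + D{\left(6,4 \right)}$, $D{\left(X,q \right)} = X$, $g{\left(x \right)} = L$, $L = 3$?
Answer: $900$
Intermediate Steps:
$g{\left(x \right)} = 3$
$B{\left(Q,f \right)} = 6 + 3 Q f$ ($B{\left(Q,f \right)} = 3 Q f + 6 = 6 + 3 Q f$)
$\left(-18 + 2 B{\left(3,2 \right)}\right)^{2} = \left(-18 + 2 \left(6 + 3 \cdot 3 \cdot 2\right)\right)^{2} = \left(-18 + 2 \left(6 + 18\right)\right)^{2} = \left(-18 + 2 \cdot 24\right)^{2} = \left(-18 + 48\right)^{2} = 30^{2} = 900$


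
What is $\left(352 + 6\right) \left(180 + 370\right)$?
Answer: $196900$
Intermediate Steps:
$\left(352 + 6\right) \left(180 + 370\right) = 358 \cdot 550 = 196900$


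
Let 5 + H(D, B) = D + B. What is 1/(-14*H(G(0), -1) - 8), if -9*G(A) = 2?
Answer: 9/712 ≈ 0.012640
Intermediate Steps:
G(A) = -2/9 (G(A) = -⅑*2 = -2/9)
H(D, B) = -5 + B + D (H(D, B) = -5 + (D + B) = -5 + (B + D) = -5 + B + D)
1/(-14*H(G(0), -1) - 8) = 1/(-14*(-5 - 1 - 2/9) - 8) = 1/(-14*(-56/9) - 8) = 1/(784/9 - 8) = 1/(712/9) = 9/712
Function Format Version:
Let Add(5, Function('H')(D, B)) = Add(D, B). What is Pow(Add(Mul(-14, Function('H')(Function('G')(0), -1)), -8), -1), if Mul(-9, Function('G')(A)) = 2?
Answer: Rational(9, 712) ≈ 0.012640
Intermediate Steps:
Function('G')(A) = Rational(-2, 9) (Function('G')(A) = Mul(Rational(-1, 9), 2) = Rational(-2, 9))
Function('H')(D, B) = Add(-5, B, D) (Function('H')(D, B) = Add(-5, Add(D, B)) = Add(-5, Add(B, D)) = Add(-5, B, D))
Pow(Add(Mul(-14, Function('H')(Function('G')(0), -1)), -8), -1) = Pow(Add(Mul(-14, Add(-5, -1, Rational(-2, 9))), -8), -1) = Pow(Add(Mul(-14, Rational(-56, 9)), -8), -1) = Pow(Add(Rational(784, 9), -8), -1) = Pow(Rational(712, 9), -1) = Rational(9, 712)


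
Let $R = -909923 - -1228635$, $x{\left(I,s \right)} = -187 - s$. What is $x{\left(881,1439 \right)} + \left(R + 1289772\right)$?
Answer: $1606858$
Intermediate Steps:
$R = 318712$ ($R = -909923 + 1228635 = 318712$)
$x{\left(881,1439 \right)} + \left(R + 1289772\right) = \left(-187 - 1439\right) + \left(318712 + 1289772\right) = \left(-187 - 1439\right) + 1608484 = -1626 + 1608484 = 1606858$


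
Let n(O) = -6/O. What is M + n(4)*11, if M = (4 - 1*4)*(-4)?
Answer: -33/2 ≈ -16.500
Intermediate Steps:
M = 0 (M = (4 - 4)*(-4) = 0*(-4) = 0)
M + n(4)*11 = 0 - 6/4*11 = 0 - 6*1/4*11 = 0 - 3/2*11 = 0 - 33/2 = -33/2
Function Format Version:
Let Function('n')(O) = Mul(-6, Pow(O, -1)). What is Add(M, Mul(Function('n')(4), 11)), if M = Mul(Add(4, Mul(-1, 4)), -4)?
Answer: Rational(-33, 2) ≈ -16.500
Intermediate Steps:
M = 0 (M = Mul(Add(4, -4), -4) = Mul(0, -4) = 0)
Add(M, Mul(Function('n')(4), 11)) = Add(0, Mul(Mul(-6, Pow(4, -1)), 11)) = Add(0, Mul(Mul(-6, Rational(1, 4)), 11)) = Add(0, Mul(Rational(-3, 2), 11)) = Add(0, Rational(-33, 2)) = Rational(-33, 2)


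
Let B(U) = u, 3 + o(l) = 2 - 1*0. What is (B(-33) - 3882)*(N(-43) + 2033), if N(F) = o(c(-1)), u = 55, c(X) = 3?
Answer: -7776464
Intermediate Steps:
o(l) = -1 (o(l) = -3 + (2 - 1*0) = -3 + (2 + 0) = -3 + 2 = -1)
B(U) = 55
N(F) = -1
(B(-33) - 3882)*(N(-43) + 2033) = (55 - 3882)*(-1 + 2033) = -3827*2032 = -7776464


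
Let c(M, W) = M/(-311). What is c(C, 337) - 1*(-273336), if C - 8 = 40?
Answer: 85007448/311 ≈ 2.7334e+5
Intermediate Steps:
C = 48 (C = 8 + 40 = 48)
c(M, W) = -M/311 (c(M, W) = M*(-1/311) = -M/311)
c(C, 337) - 1*(-273336) = -1/311*48 - 1*(-273336) = -48/311 + 273336 = 85007448/311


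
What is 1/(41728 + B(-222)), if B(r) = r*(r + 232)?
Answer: 1/39508 ≈ 2.5311e-5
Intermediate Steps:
B(r) = r*(232 + r)
1/(41728 + B(-222)) = 1/(41728 - 222*(232 - 222)) = 1/(41728 - 222*10) = 1/(41728 - 2220) = 1/39508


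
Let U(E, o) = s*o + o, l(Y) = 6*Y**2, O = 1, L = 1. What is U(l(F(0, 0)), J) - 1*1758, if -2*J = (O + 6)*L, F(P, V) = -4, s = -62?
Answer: -3089/2 ≈ -1544.5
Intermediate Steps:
J = -7/2 (J = -(1 + 6)/2 = -7/2 ≈ -3.5000)
U(E, o) = -61*o (U(E, o) = -62*o + o = -61*o)
U(l(F(0, 0)), J) - 1*1758 = -61*(-7/2) - 1*1758 = 427/2 - 1758 = -3089/2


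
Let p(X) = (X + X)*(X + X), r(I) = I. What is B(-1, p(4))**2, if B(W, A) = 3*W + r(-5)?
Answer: 64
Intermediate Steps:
p(X) = 4*X**2 (p(X) = (2*X)*(2*X) = 4*X**2)
B(W, A) = -5 + 3*W (B(W, A) = 3*W - 5 = -5 + 3*W)
B(-1, p(4))**2 = (-5 + 3*(-1))**2 = (-5 - 3)**2 = (-8)**2 = 64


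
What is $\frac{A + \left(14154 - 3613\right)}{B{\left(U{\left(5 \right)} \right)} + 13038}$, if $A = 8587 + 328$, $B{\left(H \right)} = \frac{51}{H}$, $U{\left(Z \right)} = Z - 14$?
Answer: $\frac{58368}{39097} \approx 1.4929$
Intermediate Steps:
$U{\left(Z \right)} = -14 + Z$
$A = 8915$
$\frac{A + \left(14154 - 3613\right)}{B{\left(U{\left(5 \right)} \right)} + 13038} = \frac{8915 + \left(14154 - 3613\right)}{\frac{51}{-14 + 5} + 13038} = \frac{8915 + 10541}{\frac{51}{-9} + 13038} = \frac{19456}{51 \left(- \frac{1}{9}\right) + 13038} = \frac{19456}{- \frac{17}{3} + 13038} = \frac{19456}{\frac{39097}{3}} = 19456 \cdot \frac{3}{39097} = \frac{58368}{39097}$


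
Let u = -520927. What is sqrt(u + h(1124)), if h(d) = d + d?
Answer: 3*I*sqrt(57631) ≈ 720.19*I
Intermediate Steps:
h(d) = 2*d
sqrt(u + h(1124)) = sqrt(-520927 + 2*1124) = sqrt(-520927 + 2248) = sqrt(-518679) = 3*I*sqrt(57631)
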